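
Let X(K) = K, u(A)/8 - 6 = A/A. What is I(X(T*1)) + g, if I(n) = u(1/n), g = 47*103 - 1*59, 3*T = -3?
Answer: 4838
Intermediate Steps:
T = -1 (T = (⅓)*(-3) = -1)
g = 4782 (g = 4841 - 59 = 4782)
u(A) = 56 (u(A) = 48 + 8*(A/A) = 48 + 8*1 = 48 + 8 = 56)
I(n) = 56
I(X(T*1)) + g = 56 + 4782 = 4838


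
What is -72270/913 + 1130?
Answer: 87220/83 ≈ 1050.8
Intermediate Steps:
-72270/913 + 1130 = -99*730/913 + 1130 = -6570/83 + 1130 = 87220/83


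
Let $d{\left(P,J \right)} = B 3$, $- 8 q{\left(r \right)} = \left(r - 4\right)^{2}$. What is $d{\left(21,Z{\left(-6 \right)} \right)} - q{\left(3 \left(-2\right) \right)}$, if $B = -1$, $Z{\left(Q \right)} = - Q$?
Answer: $\frac{19}{2} \approx 9.5$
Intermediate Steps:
$q{\left(r \right)} = - \frac{\left(-4 + r\right)^{2}}{8}$ ($q{\left(r \right)} = - \frac{\left(r - 4\right)^{2}}{8} = - \frac{\left(-4 + r\right)^{2}}{8}$)
$d{\left(P,J \right)} = -3$ ($d{\left(P,J \right)} = \left(-1\right) 3 = -3$)
$d{\left(21,Z{\left(-6 \right)} \right)} - q{\left(3 \left(-2\right) \right)} = -3 - - \frac{\left(-4 + 3 \left(-2\right)\right)^{2}}{8} = -3 - - \frac{\left(-4 - 6\right)^{2}}{8} = -3 - - \frac{\left(-10\right)^{2}}{8} = -3 - \left(- \frac{1}{8}\right) 100 = -3 - - \frac{25}{2} = -3 + \frac{25}{2} = \frac{19}{2}$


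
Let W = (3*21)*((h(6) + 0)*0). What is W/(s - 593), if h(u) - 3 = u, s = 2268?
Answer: 0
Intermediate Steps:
h(u) = 3 + u
W = 0 (W = (3*21)*(((3 + 6) + 0)*0) = 63*((9 + 0)*0) = 63*(9*0) = 63*0 = 0)
W/(s - 593) = 0/(2268 - 593) = 0/1675 = 0*(1/1675) = 0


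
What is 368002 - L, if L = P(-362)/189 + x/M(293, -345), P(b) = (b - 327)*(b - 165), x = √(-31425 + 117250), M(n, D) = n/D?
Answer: 69189275/189 + 1725*√3433/293 ≈ 3.6643e+5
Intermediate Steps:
x = 5*√3433 (x = √85825 = 5*√3433 ≈ 292.96)
P(b) = (-327 + b)*(-165 + b)
L = 363103/189 - 1725*√3433/293 (L = (53955 + (-362)² - 492*(-362))/189 + (5*√3433)/((293/(-345))) = (53955 + 131044 + 178104)*(1/189) + (5*√3433)/((293*(-1/345))) = 363103*(1/189) + (5*√3433)/(-293/345) = 363103/189 + (5*√3433)*(-345/293) = 363103/189 - 1725*√3433/293 ≈ 1576.2)
368002 - L = 368002 - (363103/189 - 1725*√3433/293) = 368002 + (-363103/189 + 1725*√3433/293) = 69189275/189 + 1725*√3433/293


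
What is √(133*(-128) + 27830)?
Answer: √10806 ≈ 103.95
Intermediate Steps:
√(133*(-128) + 27830) = √(-17024 + 27830) = √10806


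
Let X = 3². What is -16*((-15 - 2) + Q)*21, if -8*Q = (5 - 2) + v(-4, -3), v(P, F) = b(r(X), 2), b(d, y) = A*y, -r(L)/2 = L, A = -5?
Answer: 5418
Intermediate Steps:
X = 9
r(L) = -2*L
b(d, y) = -5*y
v(P, F) = -10 (v(P, F) = -5*2 = -10)
Q = 7/8 (Q = -((5 - 2) - 10)/8 = -(3 - 10)/8 = -⅛*(-7) = 7/8 ≈ 0.87500)
-16*((-15 - 2) + Q)*21 = -16*((-15 - 2) + 7/8)*21 = -16*(-17 + 7/8)*21 = -16*(-129/8)*21 = 258*21 = 5418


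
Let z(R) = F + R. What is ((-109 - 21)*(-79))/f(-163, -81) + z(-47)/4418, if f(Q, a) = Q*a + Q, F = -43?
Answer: 2209963/2880536 ≈ 0.76721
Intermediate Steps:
f(Q, a) = Q + Q*a
z(R) = -43 + R
((-109 - 21)*(-79))/f(-163, -81) + z(-47)/4418 = ((-109 - 21)*(-79))/((-163*(1 - 81))) + (-43 - 47)/4418 = (-130*(-79))/((-163*(-80))) - 90*1/4418 = 10270/13040 - 45/2209 = 10270*(1/13040) - 45/2209 = 1027/1304 - 45/2209 = 2209963/2880536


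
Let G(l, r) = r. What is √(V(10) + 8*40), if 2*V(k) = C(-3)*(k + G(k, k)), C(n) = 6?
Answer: 2*√95 ≈ 19.494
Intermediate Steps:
V(k) = 6*k (V(k) = (6*(k + k))/2 = (6*(2*k))/2 = (12*k)/2 = 6*k)
√(V(10) + 8*40) = √(6*10 + 8*40) = √(60 + 320) = √380 = 2*√95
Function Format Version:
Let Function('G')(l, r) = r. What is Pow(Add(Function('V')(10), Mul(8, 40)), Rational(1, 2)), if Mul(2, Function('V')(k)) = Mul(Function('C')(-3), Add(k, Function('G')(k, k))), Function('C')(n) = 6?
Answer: Mul(2, Pow(95, Rational(1, 2))) ≈ 19.494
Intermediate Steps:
Function('V')(k) = Mul(6, k) (Function('V')(k) = Mul(Rational(1, 2), Mul(6, Add(k, k))) = Mul(Rational(1, 2), Mul(6, Mul(2, k))) = Mul(Rational(1, 2), Mul(12, k)) = Mul(6, k))
Pow(Add(Function('V')(10), Mul(8, 40)), Rational(1, 2)) = Pow(Add(Mul(6, 10), Mul(8, 40)), Rational(1, 2)) = Pow(Add(60, 320), Rational(1, 2)) = Pow(380, Rational(1, 2)) = Mul(2, Pow(95, Rational(1, 2)))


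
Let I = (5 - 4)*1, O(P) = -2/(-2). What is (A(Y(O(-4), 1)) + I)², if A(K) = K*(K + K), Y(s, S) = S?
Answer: 9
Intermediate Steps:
O(P) = 1 (O(P) = -2*(-½) = 1)
A(K) = 2*K² (A(K) = K*(2*K) = 2*K²)
I = 1 (I = 1*1 = 1)
(A(Y(O(-4), 1)) + I)² = (2*1² + 1)² = (2*1 + 1)² = (2 + 1)² = 3² = 9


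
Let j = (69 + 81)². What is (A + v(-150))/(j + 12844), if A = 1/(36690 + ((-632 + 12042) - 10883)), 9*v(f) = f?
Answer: -1860847/3946192944 ≈ -0.00047156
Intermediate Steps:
j = 22500 (j = 150² = 22500)
v(f) = f/9
A = 1/37217 (A = 1/(36690 + (11410 - 10883)) = 1/(36690 + 527) = 1/37217 ≈ 2.6869e-5)
(A + v(-150))/(j + 12844) = (1/37217 + (⅑)*(-150))/(22500 + 12844) = (1/37217 - 50/3)/35344 = -1860847/111651*1/35344 = -1860847/3946192944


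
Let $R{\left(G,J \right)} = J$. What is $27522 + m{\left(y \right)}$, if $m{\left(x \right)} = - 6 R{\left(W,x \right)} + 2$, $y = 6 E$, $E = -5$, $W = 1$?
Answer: $27704$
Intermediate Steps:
$y = -30$ ($y = 6 \left(-5\right) = -30$)
$m{\left(x \right)} = 2 - 6 x$ ($m{\left(x \right)} = - 6 x + 2 = 2 - 6 x$)
$27522 + m{\left(y \right)} = 27522 + \left(2 - -180\right) = 27522 + \left(2 + 180\right) = 27522 + 182 = 27704$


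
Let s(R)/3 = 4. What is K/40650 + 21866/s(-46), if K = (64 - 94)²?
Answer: 2962879/1626 ≈ 1822.2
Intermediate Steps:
s(R) = 12 (s(R) = 3*4 = 12)
K = 900 (K = (-30)² = 900)
K/40650 + 21866/s(-46) = 900/40650 + 21866/12 = 900*(1/40650) + 21866*(1/12) = 6/271 + 10933/6 = 2962879/1626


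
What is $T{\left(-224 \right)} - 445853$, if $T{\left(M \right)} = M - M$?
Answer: $-445853$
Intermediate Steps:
$T{\left(M \right)} = 0$
$T{\left(-224 \right)} - 445853 = 0 - 445853 = -445853$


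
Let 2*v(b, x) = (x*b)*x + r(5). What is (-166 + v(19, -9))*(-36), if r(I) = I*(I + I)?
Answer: -22626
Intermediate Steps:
r(I) = 2*I² (r(I) = I*(2*I) = 2*I²)
v(b, x) = 25 + b*x²/2 (v(b, x) = ((x*b)*x + 2*5²)/2 = ((b*x)*x + 2*25)/2 = (b*x² + 50)/2 = (50 + b*x²)/2 = 25 + b*x²/2)
(-166 + v(19, -9))*(-36) = (-166 + (25 + (½)*19*(-9)²))*(-36) = (-166 + (25 + (½)*19*81))*(-36) = (-166 + (25 + 1539/2))*(-36) = (-166 + 1589/2)*(-36) = (1257/2)*(-36) = -22626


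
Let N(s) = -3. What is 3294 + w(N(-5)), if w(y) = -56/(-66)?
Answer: 108730/33 ≈ 3294.8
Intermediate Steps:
w(y) = 28/33 (w(y) = -56*(-1/66) = 28/33)
3294 + w(N(-5)) = 3294 + 28/33 = 108730/33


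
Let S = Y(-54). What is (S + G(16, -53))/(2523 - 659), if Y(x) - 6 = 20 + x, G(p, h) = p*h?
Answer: -219/466 ≈ -0.46996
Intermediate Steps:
G(p, h) = h*p
Y(x) = 26 + x (Y(x) = 6 + (20 + x) = 26 + x)
S = -28 (S = 26 - 54 = -28)
(S + G(16, -53))/(2523 - 659) = (-28 - 53*16)/(2523 - 659) = (-28 - 848)/1864 = -876*1/1864 = -219/466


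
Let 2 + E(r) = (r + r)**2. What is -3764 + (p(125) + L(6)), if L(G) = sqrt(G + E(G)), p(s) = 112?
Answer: -3652 + 2*sqrt(37) ≈ -3639.8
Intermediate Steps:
E(r) = -2 + 4*r**2 (E(r) = -2 + (r + r)**2 = -2 + (2*r)**2 = -2 + 4*r**2)
L(G) = sqrt(-2 + G + 4*G**2) (L(G) = sqrt(G + (-2 + 4*G**2)) = sqrt(-2 + G + 4*G**2))
-3764 + (p(125) + L(6)) = -3764 + (112 + sqrt(-2 + 6 + 4*6**2)) = -3764 + (112 + sqrt(-2 + 6 + 4*36)) = -3764 + (112 + sqrt(-2 + 6 + 144)) = -3764 + (112 + sqrt(148)) = -3764 + (112 + 2*sqrt(37)) = -3652 + 2*sqrt(37)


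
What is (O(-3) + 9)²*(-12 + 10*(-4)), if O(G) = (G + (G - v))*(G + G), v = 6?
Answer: -341172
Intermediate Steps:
O(G) = 2*G*(-6 + 2*G) (O(G) = (G + (G - 1*6))*(G + G) = (G + (G - 6))*(2*G) = (G + (-6 + G))*(2*G) = (-6 + 2*G)*(2*G) = 2*G*(-6 + 2*G))
(O(-3) + 9)²*(-12 + 10*(-4)) = (4*(-3)*(-3 - 3) + 9)²*(-12 + 10*(-4)) = (4*(-3)*(-6) + 9)²*(-12 - 40) = (72 + 9)²*(-52) = 81²*(-52) = 6561*(-52) = -341172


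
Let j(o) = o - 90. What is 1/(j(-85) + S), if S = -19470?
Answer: -1/19645 ≈ -5.0904e-5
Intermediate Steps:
j(o) = -90 + o
1/(j(-85) + S) = 1/((-90 - 85) - 19470) = 1/(-175 - 19470) = 1/(-19645) = -1/19645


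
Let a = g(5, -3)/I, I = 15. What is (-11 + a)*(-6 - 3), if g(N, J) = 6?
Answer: 477/5 ≈ 95.400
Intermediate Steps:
a = ⅖ (a = 6/15 = 6*(1/15) = ⅖ ≈ 0.40000)
(-11 + a)*(-6 - 3) = (-11 + ⅖)*(-6 - 3) = -53/5*(-9) = 477/5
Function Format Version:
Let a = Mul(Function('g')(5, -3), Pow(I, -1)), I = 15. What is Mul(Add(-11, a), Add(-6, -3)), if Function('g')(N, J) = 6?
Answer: Rational(477, 5) ≈ 95.400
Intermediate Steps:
a = Rational(2, 5) (a = Mul(6, Pow(15, -1)) = Mul(6, Rational(1, 15)) = Rational(2, 5) ≈ 0.40000)
Mul(Add(-11, a), Add(-6, -3)) = Mul(Add(-11, Rational(2, 5)), Add(-6, -3)) = Mul(Rational(-53, 5), -9) = Rational(477, 5)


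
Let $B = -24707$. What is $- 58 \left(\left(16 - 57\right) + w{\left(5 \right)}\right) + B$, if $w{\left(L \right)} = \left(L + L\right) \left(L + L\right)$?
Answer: $-28129$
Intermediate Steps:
$w{\left(L \right)} = 4 L^{2}$ ($w{\left(L \right)} = 2 L 2 L = 4 L^{2}$)
$- 58 \left(\left(16 - 57\right) + w{\left(5 \right)}\right) + B = - 58 \left(\left(16 - 57\right) + 4 \cdot 5^{2}\right) - 24707 = - 58 \left(\left(16 - 57\right) + 4 \cdot 25\right) - 24707 = - 58 \left(-41 + 100\right) - 24707 = \left(-58\right) 59 - 24707 = -3422 - 24707 = -28129$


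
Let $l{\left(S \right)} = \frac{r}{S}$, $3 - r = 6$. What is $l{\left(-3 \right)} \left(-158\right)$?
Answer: $-158$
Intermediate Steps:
$r = -3$ ($r = 3 - 6 = -3$)
$l{\left(S \right)} = - \frac{3}{S}$
$l{\left(-3 \right)} \left(-158\right) = - \frac{3}{-3} \left(-158\right) = \left(-3\right) \left(- \frac{1}{3}\right) \left(-158\right) = 1 \left(-158\right) = -158$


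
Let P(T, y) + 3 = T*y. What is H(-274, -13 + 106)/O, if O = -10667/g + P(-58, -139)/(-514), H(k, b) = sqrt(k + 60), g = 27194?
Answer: -3494429*I*sqrt(214)/56159821 ≈ -0.91024*I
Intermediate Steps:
P(T, y) = -3 + T*y
H(k, b) = sqrt(60 + k)
O = -56159821/3494429 (O = -10667/27194 + (-3 - 58*(-139))/(-514) = -10667*1/27194 + (-3 + 8062)*(-1/514) = -10667/27194 + 8059*(-1/514) = -10667/27194 - 8059/514 = -56159821/3494429 ≈ -16.071)
H(-274, -13 + 106)/O = sqrt(60 - 274)/(-56159821/3494429) = sqrt(-214)*(-3494429/56159821) = (I*sqrt(214))*(-3494429/56159821) = -3494429*I*sqrt(214)/56159821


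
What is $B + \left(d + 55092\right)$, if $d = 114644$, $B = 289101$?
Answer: $458837$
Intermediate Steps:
$B + \left(d + 55092\right) = 289101 + \left(114644 + 55092\right) = 289101 + 169736 = 458837$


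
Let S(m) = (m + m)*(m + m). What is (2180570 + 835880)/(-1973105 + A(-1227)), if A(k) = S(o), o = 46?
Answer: -3016450/1964641 ≈ -1.5354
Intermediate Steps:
S(m) = 4*m² (S(m) = (2*m)*(2*m) = 4*m²)
A(k) = 8464 (A(k) = 4*46² = 4*2116 = 8464)
(2180570 + 835880)/(-1973105 + A(-1227)) = (2180570 + 835880)/(-1973105 + 8464) = 3016450/(-1964641) = 3016450*(-1/1964641) = -3016450/1964641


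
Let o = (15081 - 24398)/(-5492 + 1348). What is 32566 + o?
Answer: 19280403/592 ≈ 32568.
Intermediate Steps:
o = 1331/592 (o = -9317/(-4144) = -9317*(-1/4144) = 1331/592 ≈ 2.2483)
32566 + o = 32566 + 1331/592 = 19280403/592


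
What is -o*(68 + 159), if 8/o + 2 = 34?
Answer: -227/4 ≈ -56.750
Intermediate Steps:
o = 1/4 (o = 8/(-2 + 34) = 8/32 = 8*(1/32) = 1/4 ≈ 0.25000)
-o*(68 + 159) = -(68 + 159)/4 = -227/4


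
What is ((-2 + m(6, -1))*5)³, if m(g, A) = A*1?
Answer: -3375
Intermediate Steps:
m(g, A) = A
((-2 + m(6, -1))*5)³ = ((-2 - 1)*5)³ = (-3*5)³ = (-15)³ = -3375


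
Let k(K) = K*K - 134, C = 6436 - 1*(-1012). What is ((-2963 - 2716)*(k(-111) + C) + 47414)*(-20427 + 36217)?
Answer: -1759949468290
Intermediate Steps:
C = 7448 (C = 6436 + 1012 = 7448)
k(K) = -134 + K² (k(K) = K² - 134 = -134 + K²)
((-2963 - 2716)*(k(-111) + C) + 47414)*(-20427 + 36217) = ((-2963 - 2716)*((-134 + (-111)²) + 7448) + 47414)*(-20427 + 36217) = (-5679*((-134 + 12321) + 7448) + 47414)*15790 = (-5679*(12187 + 7448) + 47414)*15790 = (-5679*19635 + 47414)*15790 = (-111507165 + 47414)*15790 = -111459751*15790 = -1759949468290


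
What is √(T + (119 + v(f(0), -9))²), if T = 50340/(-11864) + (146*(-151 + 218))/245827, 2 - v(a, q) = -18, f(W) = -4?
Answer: 3*√1141022098207738868422/729122882 ≈ 138.98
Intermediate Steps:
v(a, q) = 20 (v(a, q) = 2 - 1*(-18) = 2 + 18 = 20)
T = -3064719383/729122882 (T = 50340*(-1/11864) + (146*67)*(1/245827) = -12585/2966 + 9782*(1/245827) = -12585/2966 + 9782/245827 = -3064719383/729122882 ≈ -4.2033)
√(T + (119 + v(f(0), -9))²) = √(-3064719383/729122882 + (119 + 20)²) = √(-3064719383/729122882 + 139²) = √(-3064719383/729122882 + 19321) = √(14084318483739/729122882) = 3*√1141022098207738868422/729122882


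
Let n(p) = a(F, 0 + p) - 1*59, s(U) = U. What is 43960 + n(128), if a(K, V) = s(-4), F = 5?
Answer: 43897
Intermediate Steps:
a(K, V) = -4
n(p) = -63 (n(p) = -4 - 1*59 = -4 - 59 = -63)
43960 + n(128) = 43960 - 63 = 43897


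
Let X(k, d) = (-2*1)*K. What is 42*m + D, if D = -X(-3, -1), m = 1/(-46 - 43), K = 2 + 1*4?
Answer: 1026/89 ≈ 11.528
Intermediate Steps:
K = 6 (K = 2 + 4 = 6)
m = -1/89 (m = 1/(-89) = -1/89 ≈ -0.011236)
X(k, d) = -12 (X(k, d) = -2*1*6 = -2*6 = -12)
D = 12 (D = -1*(-12) = 12)
42*m + D = 42*(-1/89) + 12 = -42/89 + 12 = 1026/89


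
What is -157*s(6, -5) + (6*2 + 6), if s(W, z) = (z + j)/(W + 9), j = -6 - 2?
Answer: 2311/15 ≈ 154.07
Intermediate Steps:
j = -8
s(W, z) = (-8 + z)/(9 + W) (s(W, z) = (z - 8)/(W + 9) = (-8 + z)/(9 + W))
-157*s(6, -5) + (6*2 + 6) = -157*(-8 - 5)/(9 + 6) + (6*2 + 6) = -157*(-13)/15 + (12 + 6) = -157*(-13)/15 + 18 = -157*(-13/15) + 18 = 2041/15 + 18 = 2311/15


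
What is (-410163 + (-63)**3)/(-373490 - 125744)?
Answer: 330105/249617 ≈ 1.3224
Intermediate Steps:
(-410163 + (-63)**3)/(-373490 - 125744) = (-410163 - 250047)/(-499234) = -660210*(-1/499234) = 330105/249617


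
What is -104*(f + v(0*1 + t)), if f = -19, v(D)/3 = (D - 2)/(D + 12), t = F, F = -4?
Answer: 2210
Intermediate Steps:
t = -4
v(D) = 3*(-2 + D)/(12 + D) (v(D) = 3*((D - 2)/(D + 12)) = 3*((-2 + D)/(12 + D)) = 3*(-2 + D)/(12 + D))
-104*(f + v(0*1 + t)) = -104*(-19 + 3*(-2 + (0*1 - 4))/(12 + (0*1 - 4))) = -104*(-19 + 3*(-2 + (0 - 4))/(12 + (0 - 4))) = -104*(-19 + 3*(-2 - 4)/(12 - 4)) = -104*(-19 + 3*(-6)/8) = -104*(-19 + 3*(1/8)*(-6)) = -104*(-19 - 9/4) = -104*(-85/4) = 2210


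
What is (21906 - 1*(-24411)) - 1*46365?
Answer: -48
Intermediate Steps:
(21906 - 1*(-24411)) - 1*46365 = (21906 + 24411) - 46365 = 46317 - 46365 = -48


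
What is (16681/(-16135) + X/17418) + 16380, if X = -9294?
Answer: 109594889406/6691415 ≈ 16378.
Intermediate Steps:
(16681/(-16135) + X/17418) + 16380 = (16681/(-16135) - 9294/17418) + 16380 = (16681*(-1/16135) - 9294*1/17418) + 16380 = (-2383/2305 - 1549/2903) + 16380 = -10488294/6691415 + 16380 = 109594889406/6691415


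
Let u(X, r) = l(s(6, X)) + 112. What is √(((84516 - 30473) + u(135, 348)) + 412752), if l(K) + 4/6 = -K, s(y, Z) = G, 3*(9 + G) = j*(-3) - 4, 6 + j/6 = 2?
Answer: √4202034/3 ≈ 683.30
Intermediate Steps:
j = -24 (j = -36 + 6*2 = -36 + 12 = -24)
G = 41/3 (G = -9 + (-24*(-3) - 4)/3 = -9 + (72 - 4)/3 = -9 + (⅓)*68 = -9 + 68/3 = 41/3 ≈ 13.667)
s(y, Z) = 41/3
l(K) = -⅔ - K
u(X, r) = 293/3 (u(X, r) = (-⅔ - 1*41/3) + 112 = (-⅔ - 41/3) + 112 = -43/3 + 112 = 293/3)
√(((84516 - 30473) + u(135, 348)) + 412752) = √(((84516 - 30473) + 293/3) + 412752) = √((54043 + 293/3) + 412752) = √(162422/3 + 412752) = √(1400678/3) = √4202034/3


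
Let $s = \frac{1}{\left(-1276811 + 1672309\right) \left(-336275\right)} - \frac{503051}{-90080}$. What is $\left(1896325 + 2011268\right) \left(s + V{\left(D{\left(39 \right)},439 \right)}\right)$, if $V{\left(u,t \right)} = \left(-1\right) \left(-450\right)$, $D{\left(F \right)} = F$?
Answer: $\frac{2132777278819387189318041}{1198028778269600} \approx 1.7802 \cdot 10^{9}$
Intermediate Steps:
$V{\left(u,t \right)} = 450$
$s = \frac{6690381604534737}{1198028778269600}$ ($s = \frac{1}{395498} \left(- \frac{1}{336275}\right) - - \frac{503051}{90080} = \frac{1}{395498} \left(- \frac{1}{336275}\right) + \frac{503051}{90080} = - \frac{1}{132996089950} + \frac{503051}{90080} = \frac{6690381604534737}{1198028778269600} \approx 5.5845$)
$\left(1896325 + 2011268\right) \left(s + V{\left(D{\left(39 \right)},439 \right)}\right) = \left(1896325 + 2011268\right) \left(\frac{6690381604534737}{1198028778269600} + 450\right) = 3907593 \cdot \frac{545803331825854737}{1198028778269600} = \frac{2132777278819387189318041}{1198028778269600}$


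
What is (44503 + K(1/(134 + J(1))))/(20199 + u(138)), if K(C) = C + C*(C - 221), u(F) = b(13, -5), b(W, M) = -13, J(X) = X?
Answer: 405518738/183944925 ≈ 2.2046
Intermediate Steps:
u(F) = -13
K(C) = C + C*(-221 + C)
(44503 + K(1/(134 + J(1))))/(20199 + u(138)) = (44503 + (-220 + 1/(134 + 1))/(134 + 1))/(20199 - 13) = (44503 + (-220 + 1/135)/135)/20186 = (44503 + (-220 + 1/135)/135)*(1/20186) = (44503 + (1/135)*(-29699/135))*(1/20186) = (44503 - 29699/18225)*(1/20186) = (811037476/18225)*(1/20186) = 405518738/183944925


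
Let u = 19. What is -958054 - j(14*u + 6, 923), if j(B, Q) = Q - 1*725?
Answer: -958252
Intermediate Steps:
j(B, Q) = -725 + Q (j(B, Q) = Q - 725 = -725 + Q)
-958054 - j(14*u + 6, 923) = -958054 - (-725 + 923) = -958054 - 1*198 = -958054 - 198 = -958252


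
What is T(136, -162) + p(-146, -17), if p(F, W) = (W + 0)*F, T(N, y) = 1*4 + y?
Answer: 2324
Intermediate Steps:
T(N, y) = 4 + y
p(F, W) = F*W (p(F, W) = W*F = F*W)
T(136, -162) + p(-146, -17) = (4 - 162) - 146*(-17) = -158 + 2482 = 2324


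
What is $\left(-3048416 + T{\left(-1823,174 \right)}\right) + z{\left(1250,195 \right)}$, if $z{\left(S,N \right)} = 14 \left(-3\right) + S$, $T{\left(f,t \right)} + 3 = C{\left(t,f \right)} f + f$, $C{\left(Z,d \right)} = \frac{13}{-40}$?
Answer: $- \frac{121937661}{40} \approx -3.0484 \cdot 10^{6}$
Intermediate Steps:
$C{\left(Z,d \right)} = - \frac{13}{40}$ ($C{\left(Z,d \right)} = 13 \left(- \frac{1}{40}\right) = - \frac{13}{40}$)
$T{\left(f,t \right)} = -3 + \frac{27 f}{40}$ ($T{\left(f,t \right)} = -3 + \left(- \frac{13 f}{40} + f\right) = -3 + \frac{27 f}{40}$)
$z{\left(S,N \right)} = -42 + S$
$\left(-3048416 + T{\left(-1823,174 \right)}\right) + z{\left(1250,195 \right)} = \left(-3048416 + \left(-3 + \frac{27}{40} \left(-1823\right)\right)\right) + \left(-42 + 1250\right) = \left(-3048416 - \frac{49341}{40}\right) + 1208 = - \frac{121985981}{40} + 1208 = - \frac{121937661}{40}$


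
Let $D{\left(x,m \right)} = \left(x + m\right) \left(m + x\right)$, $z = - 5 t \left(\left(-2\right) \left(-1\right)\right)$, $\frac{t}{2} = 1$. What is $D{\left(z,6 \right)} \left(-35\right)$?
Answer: $-6860$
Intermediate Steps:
$t = 2$ ($t = 2 \cdot 1 = 2$)
$z = -20$ ($z = \left(-5\right) 2 \left(\left(-2\right) \left(-1\right)\right) = \left(-10\right) 2 = -20$)
$D{\left(x,m \right)} = \left(m + x\right)^{2}$ ($D{\left(x,m \right)} = \left(m + x\right) \left(m + x\right) = \left(m + x\right)^{2}$)
$D{\left(z,6 \right)} \left(-35\right) = \left(6 - 20\right)^{2} \left(-35\right) = \left(-14\right)^{2} \left(-35\right) = 196 \left(-35\right) = -6860$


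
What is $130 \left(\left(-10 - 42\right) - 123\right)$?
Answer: $-22750$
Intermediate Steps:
$130 \left(\left(-10 - 42\right) - 123\right) = 130 \left(-52 - 123\right) = 130 \left(-175\right) = -22750$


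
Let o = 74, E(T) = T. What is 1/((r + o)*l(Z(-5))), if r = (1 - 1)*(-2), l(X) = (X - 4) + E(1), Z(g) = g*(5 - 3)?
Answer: -1/962 ≈ -0.0010395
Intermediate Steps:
Z(g) = 2*g (Z(g) = g*2 = 2*g)
l(X) = -3 + X (l(X) = (X - 4) + 1 = (-4 + X) + 1 = -3 + X)
r = 0 (r = 0*(-2) = 0)
1/((r + o)*l(Z(-5))) = 1/((0 + 74)*(-3 + 2*(-5))) = 1/(74*(-3 - 10)) = 1/(74*(-13)) = 1/(-962) = -1/962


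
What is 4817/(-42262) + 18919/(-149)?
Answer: -800272511/6297038 ≈ -127.09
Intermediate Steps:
4817/(-42262) + 18919/(-149) = 4817*(-1/42262) + 18919*(-1/149) = -4817/42262 - 18919/149 = -800272511/6297038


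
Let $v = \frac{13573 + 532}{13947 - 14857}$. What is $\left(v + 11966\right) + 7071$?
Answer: $\frac{38043}{2} \approx 19022.0$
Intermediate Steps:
$v = - \frac{31}{2}$ ($v = \frac{14105}{-910} = 14105 \left(- \frac{1}{910}\right) = - \frac{31}{2} \approx -15.5$)
$\left(v + 11966\right) + 7071 = \left(- \frac{31}{2} + 11966\right) + 7071 = \frac{23901}{2} + 7071 = \frac{38043}{2}$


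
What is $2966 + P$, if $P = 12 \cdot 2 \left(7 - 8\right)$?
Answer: $2942$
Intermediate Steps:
$P = -24$ ($P = 24 \left(7 - 8\right) = 24 \left(-1\right) = -24$)
$2966 + P = 2966 - 24 = 2942$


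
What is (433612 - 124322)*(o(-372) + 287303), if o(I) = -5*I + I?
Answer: 89320168390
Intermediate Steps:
o(I) = -4*I
(433612 - 124322)*(o(-372) + 287303) = (433612 - 124322)*(-4*(-372) + 287303) = 309290*(1488 + 287303) = 309290*288791 = 89320168390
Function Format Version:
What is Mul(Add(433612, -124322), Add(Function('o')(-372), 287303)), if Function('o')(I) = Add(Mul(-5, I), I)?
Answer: 89320168390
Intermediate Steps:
Function('o')(I) = Mul(-4, I)
Mul(Add(433612, -124322), Add(Function('o')(-372), 287303)) = Mul(Add(433612, -124322), Add(Mul(-4, -372), 287303)) = Mul(309290, Add(1488, 287303)) = Mul(309290, 288791) = 89320168390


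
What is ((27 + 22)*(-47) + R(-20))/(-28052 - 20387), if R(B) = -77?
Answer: 2380/48439 ≈ 0.049134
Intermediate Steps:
((27 + 22)*(-47) + R(-20))/(-28052 - 20387) = ((27 + 22)*(-47) - 77)/(-28052 - 20387) = (49*(-47) - 77)/(-48439) = (-2303 - 77)*(-1/48439) = -2380*(-1/48439) = 2380/48439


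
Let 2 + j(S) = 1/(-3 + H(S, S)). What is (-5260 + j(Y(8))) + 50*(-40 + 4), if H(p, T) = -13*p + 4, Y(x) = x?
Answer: -727387/103 ≈ -7062.0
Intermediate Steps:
H(p, T) = 4 - 13*p
j(S) = -2 + 1/(1 - 13*S) (j(S) = -2 + 1/(-3 + (4 - 13*S)) = -2 + 1/(1 - 13*S))
(-5260 + j(Y(8))) + 50*(-40 + 4) = (-5260 + (1 - 26*8)/(-1 + 13*8)) + 50*(-40 + 4) = (-5260 + (1 - 208)/(-1 + 104)) + 50*(-36) = (-5260 - 207/103) - 1800 = -541987/103 - 1800 = -727387/103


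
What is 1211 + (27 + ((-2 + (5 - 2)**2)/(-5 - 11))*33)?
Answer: 19577/16 ≈ 1223.6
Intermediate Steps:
1211 + (27 + ((-2 + (5 - 2)**2)/(-5 - 11))*33) = 1211 + (27 + ((-2 + 3**2)/(-16))*33) = 1211 + (27 + ((-2 + 9)*(-1/16))*33) = 1211 + (27 + (7*(-1/16))*33) = 1211 + (27 - 7/16*33) = 1211 + (27 - 231/16) = 1211 + 201/16 = 19577/16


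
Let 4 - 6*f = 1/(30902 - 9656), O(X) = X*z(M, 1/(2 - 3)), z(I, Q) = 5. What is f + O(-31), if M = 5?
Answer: -19673797/127476 ≈ -154.33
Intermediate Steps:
O(X) = 5*X (O(X) = X*5 = 5*X)
f = 84983/127476 (f = ⅔ - 1/(6*(30902 - 9656)) = ⅔ - ⅙/21246 = ⅔ - ⅙*1/21246 = ⅔ - 1/127476 = 84983/127476 ≈ 0.66666)
f + O(-31) = 84983/127476 + 5*(-31) = 84983/127476 - 155 = -19673797/127476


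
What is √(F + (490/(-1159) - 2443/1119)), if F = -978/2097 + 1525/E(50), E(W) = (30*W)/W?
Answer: √17445043815860633154/604365186 ≈ 6.9109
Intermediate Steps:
E(W) = 30
F = 23471/466 (F = -978/2097 + 1525/30 = -978*1/2097 + 1525*(1/30) = -326/699 + 305/6 = 23471/466 ≈ 50.367)
√(F + (490/(-1159) - 2443/1119)) = √(23471/466 + (490/(-1159) - 2443/1119)) = √(23471/466 + (490*(-1/1159) - 2443*1/1119)) = √(23471/466 + (-490/1159 - 2443/1119)) = √(23471/466 - 3379747/1296921) = √(28865070689/604365186) = √17445043815860633154/604365186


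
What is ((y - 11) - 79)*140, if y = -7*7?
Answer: -19460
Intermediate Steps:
y = -49
((y - 11) - 79)*140 = ((-49 - 11) - 79)*140 = (-60 - 79)*140 = -139*140 = -19460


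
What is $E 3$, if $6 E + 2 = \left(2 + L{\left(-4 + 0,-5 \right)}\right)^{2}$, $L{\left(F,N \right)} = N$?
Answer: $\frac{7}{2} \approx 3.5$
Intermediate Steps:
$E = \frac{7}{6}$ ($E = - \frac{1}{3} + \frac{\left(2 - 5\right)^{2}}{6} = - \frac{1}{3} + \frac{\left(-3\right)^{2}}{6} = - \frac{1}{3} + \frac{1}{6} \cdot 9 = - \frac{1}{3} + \frac{3}{2} = \frac{7}{6} \approx 1.1667$)
$E 3 = \frac{7}{6} \cdot 3 = \frac{7}{2}$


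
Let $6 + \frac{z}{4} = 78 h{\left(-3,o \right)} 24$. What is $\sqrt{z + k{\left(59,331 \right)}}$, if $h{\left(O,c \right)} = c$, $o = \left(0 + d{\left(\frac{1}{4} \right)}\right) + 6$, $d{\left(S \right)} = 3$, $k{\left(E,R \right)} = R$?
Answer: $\sqrt{67699} \approx 260.19$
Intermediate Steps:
$o = 9$ ($o = \left(0 + 3\right) + 6 = 3 + 6 = 9$)
$z = 67368$ ($z = -24 + 4 \cdot 78 \cdot 9 \cdot 24 = -24 + 4 \cdot 702 \cdot 24 = -24 + 4 \cdot 16848 = -24 + 67392 = 67368$)
$\sqrt{z + k{\left(59,331 \right)}} = \sqrt{67368 + 331} = \sqrt{67699}$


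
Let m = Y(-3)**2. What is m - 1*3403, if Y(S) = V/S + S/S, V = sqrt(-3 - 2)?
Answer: -3403 + (3 - I*sqrt(5))**2/9 ≈ -3402.6 - 1.4907*I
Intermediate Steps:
V = I*sqrt(5) (V = sqrt(-5) = I*sqrt(5) ≈ 2.2361*I)
Y(S) = 1 + I*sqrt(5)/S (Y(S) = (I*sqrt(5))/S + S/S = I*sqrt(5)/S + 1 = 1 + I*sqrt(5)/S)
m = (1 - I*sqrt(5)/3)**2 (m = ((-3 + I*sqrt(5))/(-3))**2 = (-(-3 + I*sqrt(5))/3)**2 = (1 - I*sqrt(5)/3)**2 ≈ 0.44444 - 1.4907*I)
m - 1*3403 = (3 - I*sqrt(5))**2/9 - 1*3403 = (3 - I*sqrt(5))**2/9 - 3403 = -3403 + (3 - I*sqrt(5))**2/9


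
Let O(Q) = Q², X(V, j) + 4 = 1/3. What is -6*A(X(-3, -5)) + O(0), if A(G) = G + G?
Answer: 44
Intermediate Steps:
X(V, j) = -11/3 (X(V, j) = -4 + 1/3 = -4 + ⅓ = -11/3)
A(G) = 2*G
-6*A(X(-3, -5)) + O(0) = -12*(-11)/3 + 0² = -6*(-22/3) + 0 = 44 + 0 = 44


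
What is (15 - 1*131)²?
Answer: 13456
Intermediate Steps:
(15 - 1*131)² = (15 - 131)² = (-116)² = 13456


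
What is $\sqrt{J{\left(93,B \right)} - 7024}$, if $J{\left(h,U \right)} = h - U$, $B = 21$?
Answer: $2 i \sqrt{1738} \approx 83.379 i$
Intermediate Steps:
$\sqrt{J{\left(93,B \right)} - 7024} = \sqrt{\left(93 - 21\right) - 7024} = \sqrt{72 - 7024} = \sqrt{-6952} = 2 i \sqrt{1738}$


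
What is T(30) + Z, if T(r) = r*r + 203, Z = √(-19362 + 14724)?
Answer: 1103 + I*√4638 ≈ 1103.0 + 68.103*I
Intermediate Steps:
Z = I*√4638 (Z = √(-4638) = I*√4638 ≈ 68.103*I)
T(r) = 203 + r² (T(r) = r² + 203 = 203 + r²)
T(30) + Z = (203 + 30²) + I*√4638 = (203 + 900) + I*√4638 = 1103 + I*√4638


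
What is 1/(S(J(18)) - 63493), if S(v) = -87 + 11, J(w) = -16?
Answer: -1/63569 ≈ -1.5731e-5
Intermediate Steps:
S(v) = -76
1/(S(J(18)) - 63493) = 1/(-76 - 63493) = 1/(-63569) = -1/63569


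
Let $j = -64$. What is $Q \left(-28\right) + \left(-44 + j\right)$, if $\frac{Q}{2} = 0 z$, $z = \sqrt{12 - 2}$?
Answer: $-108$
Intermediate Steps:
$z = \sqrt{10} \approx 3.1623$
$Q = 0$ ($Q = 2 \cdot 0 \sqrt{10} = 2 \cdot 0 = 0$)
$Q \left(-28\right) + \left(-44 + j\right) = 0 \left(-28\right) - 108 = 0 - 108 = -108$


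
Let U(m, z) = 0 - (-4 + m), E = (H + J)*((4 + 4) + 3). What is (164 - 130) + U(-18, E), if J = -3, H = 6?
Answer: 56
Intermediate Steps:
E = 33 (E = (6 - 3)*((4 + 4) + 3) = 3*(8 + 3) = 3*11 = 33)
U(m, z) = 4 - m (U(m, z) = 0 + (4 - m) = 4 - m)
(164 - 130) + U(-18, E) = (164 - 130) + (4 - 1*(-18)) = 34 + (4 + 18) = 34 + 22 = 56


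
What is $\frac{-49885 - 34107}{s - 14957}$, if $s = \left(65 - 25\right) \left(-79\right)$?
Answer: $\frac{83992}{18117} \approx 4.6361$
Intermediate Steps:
$s = -3160$ ($s = 40 \left(-79\right) = -3160$)
$\frac{-49885 - 34107}{s - 14957} = \frac{-49885 - 34107}{-3160 - 14957} = - \frac{83992}{-18117} = \left(-83992\right) \left(- \frac{1}{18117}\right) = \frac{83992}{18117}$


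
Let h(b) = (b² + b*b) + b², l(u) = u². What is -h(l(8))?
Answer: -12288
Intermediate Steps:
h(b) = 3*b² (h(b) = (b² + b²) + b² = 2*b² + b² = 3*b²)
-h(l(8)) = -3*(8²)² = -3*64² = -3*4096 = -1*12288 = -12288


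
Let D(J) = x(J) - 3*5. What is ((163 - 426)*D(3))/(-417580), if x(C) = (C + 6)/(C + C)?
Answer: -7101/835160 ≈ -0.0085026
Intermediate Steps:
x(C) = (6 + C)/(2*C) (x(C) = (6 + C)/((2*C)) = (6 + C)*(1/(2*C)) = (6 + C)/(2*C))
D(J) = -15 + (6 + J)/(2*J) (D(J) = (6 + J)/(2*J) - 3*5 = (6 + J)/(2*J) - 15 = -15 + (6 + J)/(2*J))
((163 - 426)*D(3))/(-417580) = ((163 - 426)*(-29/2 + 3/3))/(-417580) = -263*(-29/2 + 3*(⅓))*(-1/417580) = -263*(-29/2 + 1)*(-1/417580) = -263*(-27/2)*(-1/417580) = (7101/2)*(-1/417580) = -7101/835160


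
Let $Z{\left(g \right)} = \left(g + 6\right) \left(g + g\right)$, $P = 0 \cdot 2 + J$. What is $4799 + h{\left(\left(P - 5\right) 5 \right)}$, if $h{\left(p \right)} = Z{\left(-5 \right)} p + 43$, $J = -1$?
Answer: $5142$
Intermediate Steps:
$P = -1$ ($P = 0 \cdot 2 - 1 = 0 - 1 = -1$)
$Z{\left(g \right)} = 2 g \left(6 + g\right)$ ($Z{\left(g \right)} = \left(6 + g\right) 2 g = 2 g \left(6 + g\right)$)
$h{\left(p \right)} = 43 - 10 p$ ($h{\left(p \right)} = 2 \left(-5\right) \left(6 - 5\right) p + 43 = 2 \left(-5\right) 1 p + 43 = - 10 p + 43 = 43 - 10 p$)
$4799 + h{\left(\left(P - 5\right) 5 \right)} = 4799 - \left(-43 + 10 \left(-1 - 5\right) 5\right) = 4799 - \left(-43 + 10 \left(\left(-6\right) 5\right)\right) = 4799 + \left(43 - -300\right) = 4799 + \left(43 + 300\right) = 4799 + 343 = 5142$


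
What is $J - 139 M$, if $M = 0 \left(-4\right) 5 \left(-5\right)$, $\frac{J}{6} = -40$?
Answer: $-240$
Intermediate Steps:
$J = -240$ ($J = 6 \left(-40\right) = -240$)
$M = 0$ ($M = 0 \cdot 5 \left(-5\right) = 0 \left(-5\right) = 0$)
$J - 139 M = -240 - 0 = -240 + 0 = -240$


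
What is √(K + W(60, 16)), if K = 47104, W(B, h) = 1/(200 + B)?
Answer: √796057665/130 ≈ 217.03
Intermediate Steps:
√(K + W(60, 16)) = √(47104 + 1/(200 + 60)) = √(47104 + 1/260) = √(12247041/260) = √796057665/130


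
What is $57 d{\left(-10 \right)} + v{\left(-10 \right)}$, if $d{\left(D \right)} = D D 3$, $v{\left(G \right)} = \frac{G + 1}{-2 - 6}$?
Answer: $\frac{136809}{8} \approx 17101.0$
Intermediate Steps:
$v{\left(G \right)} = - \frac{1}{8} - \frac{G}{8}$ ($v{\left(G \right)} = \frac{1 + G}{-8} = \left(1 + G\right) \left(- \frac{1}{8}\right) = - \frac{1}{8} - \frac{G}{8}$)
$d{\left(D \right)} = 3 D^{2}$ ($d{\left(D \right)} = D^{2} \cdot 3 = 3 D^{2}$)
$57 d{\left(-10 \right)} + v{\left(-10 \right)} = 57 \cdot 3 \left(-10\right)^{2} - - \frac{9}{8} = 57 \cdot 3 \cdot 100 + \left(- \frac{1}{8} + \frac{5}{4}\right) = 57 \cdot 300 + \frac{9}{8} = 17100 + \frac{9}{8} = \frac{136809}{8}$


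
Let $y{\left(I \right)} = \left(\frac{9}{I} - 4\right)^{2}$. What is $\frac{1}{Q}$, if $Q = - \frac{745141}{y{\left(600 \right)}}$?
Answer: $- \frac{635209}{29805640000} \approx -2.1312 \cdot 10^{-5}$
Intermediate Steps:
$y{\left(I \right)} = \left(-4 + \frac{9}{I}\right)^{2}$
$Q = - \frac{29805640000}{635209}$ ($Q = - \frac{745141}{\frac{1}{360000} \left(-9 + 4 \cdot 600\right)^{2}} = - \frac{745141}{\frac{1}{360000} \left(-9 + 2400\right)^{2}} = - \frac{745141}{\frac{1}{360000} \cdot 2391^{2}} = - \frac{745141}{\frac{1}{360000} \cdot 5716881} = - \frac{745141}{\frac{635209}{40000}} = \left(-745141\right) \frac{40000}{635209} = - \frac{29805640000}{635209} \approx -46923.0$)
$\frac{1}{Q} = \frac{1}{- \frac{29805640000}{635209}} = - \frac{635209}{29805640000}$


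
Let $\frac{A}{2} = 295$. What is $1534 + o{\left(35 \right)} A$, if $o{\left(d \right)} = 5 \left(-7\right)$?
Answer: $-19116$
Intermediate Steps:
$A = 590$ ($A = 2 \cdot 295 = 590$)
$o{\left(d \right)} = -35$
$1534 + o{\left(35 \right)} A = 1534 - 20650 = -19116$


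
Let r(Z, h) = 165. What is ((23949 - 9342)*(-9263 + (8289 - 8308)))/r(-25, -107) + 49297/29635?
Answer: -267864639499/325985 ≈ -8.2171e+5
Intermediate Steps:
((23949 - 9342)*(-9263 + (8289 - 8308)))/r(-25, -107) + 49297/29635 = ((23949 - 9342)*(-9263 + (8289 - 8308)))/165 + 49297/29635 = (14607*(-9263 - 19))*(1/165) + 49297*(1/29635) = (14607*(-9282))*(1/165) + 49297/29635 = -135582174*1/165 + 49297/29635 = -45194058/55 + 49297/29635 = -267864639499/325985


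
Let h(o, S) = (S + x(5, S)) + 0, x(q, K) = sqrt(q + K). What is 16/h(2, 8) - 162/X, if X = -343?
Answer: 52166/17493 - 16*sqrt(13)/51 ≈ 1.8510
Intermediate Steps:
x(q, K) = sqrt(K + q)
h(o, S) = S + sqrt(5 + S) (h(o, S) = (S + sqrt(S + 5)) + 0 = (S + sqrt(5 + S)) + 0 = S + sqrt(5 + S))
16/h(2, 8) - 162/X = 16/(8 + sqrt(5 + 8)) - 162/(-343) = 16/(8 + sqrt(13)) - 162*(-1/343) = 16/(8 + sqrt(13)) + 162/343 = 162/343 + 16/(8 + sqrt(13))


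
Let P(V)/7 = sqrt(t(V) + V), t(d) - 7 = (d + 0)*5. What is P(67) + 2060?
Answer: 2060 + 7*sqrt(409) ≈ 2201.6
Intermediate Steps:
t(d) = 7 + 5*d (t(d) = 7 + (d + 0)*5 = 7 + d*5 = 7 + 5*d)
P(V) = 7*sqrt(7 + 6*V) (P(V) = 7*sqrt((7 + 5*V) + V) = 7*sqrt(7 + 6*V))
P(67) + 2060 = 7*sqrt(7 + 6*67) + 2060 = 7*sqrt(7 + 402) + 2060 = 7*sqrt(409) + 2060 = 2060 + 7*sqrt(409)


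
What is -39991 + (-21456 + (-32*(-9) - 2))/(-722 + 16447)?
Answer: -125775929/3145 ≈ -39992.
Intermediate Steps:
-39991 + (-21456 + (-32*(-9) - 2))/(-722 + 16447) = -39991 + (-21456 + (288 - 2))/15725 = -39991 + (-21456 + 286)*(1/15725) = -39991 - 21170*1/15725 = -39991 - 4234/3145 = -125775929/3145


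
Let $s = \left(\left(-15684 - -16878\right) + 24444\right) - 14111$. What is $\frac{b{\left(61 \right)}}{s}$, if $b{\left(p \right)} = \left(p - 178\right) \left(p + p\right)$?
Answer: $- \frac{14274}{11527} \approx -1.2383$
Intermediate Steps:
$s = 11527$ ($s = \left(\left(-15684 + 16878\right) + 24444\right) - 14111 = \left(1194 + 24444\right) - 14111 = 25638 - 14111 = 11527$)
$b{\left(p \right)} = 2 p \left(-178 + p\right)$ ($b{\left(p \right)} = \left(-178 + p\right) 2 p = 2 p \left(-178 + p\right)$)
$\frac{b{\left(61 \right)}}{s} = \frac{2 \cdot 61 \left(-178 + 61\right)}{11527} = 2 \cdot 61 \left(-117\right) \frac{1}{11527} = \left(-14274\right) \frac{1}{11527} = - \frac{14274}{11527}$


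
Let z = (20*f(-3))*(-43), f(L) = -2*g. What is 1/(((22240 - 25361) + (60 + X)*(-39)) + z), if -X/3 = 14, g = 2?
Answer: -1/383 ≈ -0.0026110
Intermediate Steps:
f(L) = -4 (f(L) = -2*2 = -4)
X = -42 (X = -3*14 = -42)
z = 3440 (z = (20*(-4))*(-43) = -80*(-43) = 3440)
1/(((22240 - 25361) + (60 + X)*(-39)) + z) = 1/(((22240 - 25361) + (60 - 42)*(-39)) + 3440) = 1/((-3121 + 18*(-39)) + 3440) = 1/((-3121 - 702) + 3440) = 1/(-3823 + 3440) = 1/(-383) = -1/383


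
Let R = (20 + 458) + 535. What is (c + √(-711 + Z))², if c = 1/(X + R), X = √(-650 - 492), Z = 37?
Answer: (1 + I*√674*(1013 + I*√1142))²/(1013 + I*√1142)² ≈ -674.0 + 0.0512*I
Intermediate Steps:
R = 1013 (R = 478 + 535 = 1013)
X = I*√1142 (X = √(-1142) = I*√1142 ≈ 33.794*I)
c = 1/(1013 + I*√1142) (c = 1/(I*√1142 + 1013) = 1/(1013 + I*√1142) ≈ 0.00098607 - 3.2895e-5*I)
(c + √(-711 + Z))² = ((1013/1027311 - I*√1142/1027311) + √(-711 + 37))² = ((1013/1027311 - I*√1142/1027311) + √(-674))² = ((1013/1027311 - I*√1142/1027311) + I*√674)² = (1013/1027311 + I*√674 - I*√1142/1027311)²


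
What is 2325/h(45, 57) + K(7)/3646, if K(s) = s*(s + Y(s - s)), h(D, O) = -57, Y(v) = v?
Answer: -2824719/69274 ≈ -40.776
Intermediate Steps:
K(s) = s**2 (K(s) = s*(s + (s - s)) = s*(s + 0) = s*s = s**2)
2325/h(45, 57) + K(7)/3646 = 2325/(-57) + 7**2/3646 = 2325*(-1/57) + 49*(1/3646) = -775/19 + 49/3646 = -2824719/69274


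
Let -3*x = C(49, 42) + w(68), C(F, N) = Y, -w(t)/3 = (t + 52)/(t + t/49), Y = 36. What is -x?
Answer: 873/85 ≈ 10.271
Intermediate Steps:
w(t) = -147*(52 + t)/(50*t) (w(t) = -3*(t + 52)/(t + t/49) = -3*(52 + t)/(t + t*(1/49)) = -3*(52 + t)/(t + t/49) = -3*(52 + t)/(50*t/49) = -3*(52 + t)*49/(50*t) = -147*(52 + t)/(50*t))
C(F, N) = 36
x = -873/85 (x = -(36 + (147/50)*(-52 - 1*68)/68)/3 = -(36 + (147/50)*(1/68)*(-52 - 68))/3 = -(36 + (147/50)*(1/68)*(-120))/3 = -(36 - 441/85)/3 = -⅓*2619/85 = -873/85 ≈ -10.271)
-x = -1*(-873/85) = 873/85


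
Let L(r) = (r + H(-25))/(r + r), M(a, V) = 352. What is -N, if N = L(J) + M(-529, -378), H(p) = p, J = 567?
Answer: -199855/567 ≈ -352.48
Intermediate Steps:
L(r) = (-25 + r)/(2*r) (L(r) = (r - 25)/(r + r) = (-25 + r)/((2*r)) = (-25 + r)*(1/(2*r)) = (-25 + r)/(2*r))
N = 199855/567 (N = (½)*(-25 + 567)/567 + 352 = (½)*(1/567)*542 + 352 = 271/567 + 352 = 199855/567 ≈ 352.48)
-N = -1*199855/567 = -199855/567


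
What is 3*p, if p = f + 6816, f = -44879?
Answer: -114189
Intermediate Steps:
p = -38063 (p = -44879 + 6816 = -38063)
3*p = 3*(-38063) = -114189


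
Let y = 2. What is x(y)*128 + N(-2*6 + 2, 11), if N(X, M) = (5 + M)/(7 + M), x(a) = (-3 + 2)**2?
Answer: 1160/9 ≈ 128.89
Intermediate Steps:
x(a) = 1 (x(a) = (-1)**2 = 1)
N(X, M) = (5 + M)/(7 + M)
x(y)*128 + N(-2*6 + 2, 11) = 1*128 + (5 + 11)/(7 + 11) = 128 + 16/18 = 128 + (1/18)*16 = 128 + 8/9 = 1160/9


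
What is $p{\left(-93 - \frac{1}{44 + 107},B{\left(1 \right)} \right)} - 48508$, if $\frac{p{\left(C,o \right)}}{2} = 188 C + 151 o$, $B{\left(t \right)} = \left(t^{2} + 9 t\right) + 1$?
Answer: $- \frac{12103630}{151} \approx -80157.0$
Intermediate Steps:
$B{\left(t \right)} = 1 + t^{2} + 9 t$
$p{\left(C,o \right)} = 302 o + 376 C$ ($p{\left(C,o \right)} = 2 \left(188 C + 151 o\right) = 2 \left(151 o + 188 C\right) = 302 o + 376 C$)
$p{\left(-93 - \frac{1}{44 + 107},B{\left(1 \right)} \right)} - 48508 = \left(302 \left(1 + 1^{2} + 9 \cdot 1\right) + 376 \left(-93 - \frac{1}{44 + 107}\right)\right) - 48508 = \left(302 \left(1 + 1 + 9\right) + 376 \left(-93 - \frac{1}{151}\right)\right) - 48508 = \left(302 \cdot 11 + 376 \left(-93 - \frac{1}{151}\right)\right) - 48508 = \left(3322 + 376 \left(-93 - \frac{1}{151}\right)\right) - 48508 = \left(3322 + 376 \left(- \frac{14044}{151}\right)\right) - 48508 = \left(3322 - \frac{5280544}{151}\right) - 48508 = - \frac{4778922}{151} - 48508 = - \frac{12103630}{151}$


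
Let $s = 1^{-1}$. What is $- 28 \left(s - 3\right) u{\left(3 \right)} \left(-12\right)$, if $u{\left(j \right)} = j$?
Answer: $-2016$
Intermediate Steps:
$s = 1$
$- 28 \left(s - 3\right) u{\left(3 \right)} \left(-12\right) = - 28 \left(1 - 3\right) 3 \left(-12\right) = - 28 \left(\left(-2\right) 3\right) \left(-12\right) = \left(-28\right) \left(-6\right) \left(-12\right) = 168 \left(-12\right) = -2016$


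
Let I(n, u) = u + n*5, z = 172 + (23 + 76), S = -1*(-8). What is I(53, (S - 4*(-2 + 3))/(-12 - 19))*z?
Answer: 2225181/31 ≈ 71780.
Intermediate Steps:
S = 8
z = 271 (z = 172 + 99 = 271)
I(n, u) = u + 5*n
I(53, (S - 4*(-2 + 3))/(-12 - 19))*z = ((8 - 4*(-2 + 3))/(-12 - 19) + 5*53)*271 = ((8 - 4*1)/(-31) + 265)*271 = ((8 - 4)*(-1/31) + 265)*271 = (4*(-1/31) + 265)*271 = (-4/31 + 265)*271 = (8211/31)*271 = 2225181/31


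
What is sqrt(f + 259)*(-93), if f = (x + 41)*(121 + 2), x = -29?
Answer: -93*sqrt(1735) ≈ -3873.8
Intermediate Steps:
f = 1476 (f = (-29 + 41)*(121 + 2) = 12*123 = 1476)
sqrt(f + 259)*(-93) = sqrt(1476 + 259)*(-93) = sqrt(1735)*(-93) = -93*sqrt(1735)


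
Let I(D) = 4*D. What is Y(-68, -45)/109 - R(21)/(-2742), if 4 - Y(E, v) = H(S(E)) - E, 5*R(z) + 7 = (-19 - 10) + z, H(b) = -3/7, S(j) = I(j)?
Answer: -407493/697382 ≈ -0.58432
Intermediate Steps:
S(j) = 4*j
H(b) = -3/7 (H(b) = -3*⅐ = -3/7)
R(z) = -36/5 + z/5 (R(z) = -7/5 + ((-19 - 10) + z)/5 = -7/5 + (-29 + z)/5 = -7/5 + (-29/5 + z/5) = -36/5 + z/5)
Y(E, v) = 31/7 + E (Y(E, v) = 4 - (-3/7 - E) = 4 + (3/7 + E) = 31/7 + E)
Y(-68, -45)/109 - R(21)/(-2742) = (31/7 - 68)/109 - (-36/5 + (⅕)*21)/(-2742) = -445/7*1/109 - (-36/5 + 21/5)*(-1/2742) = -445/763 - 1*(-3)*(-1/2742) = -445/763 + 3*(-1/2742) = -445/763 - 1/914 = -407493/697382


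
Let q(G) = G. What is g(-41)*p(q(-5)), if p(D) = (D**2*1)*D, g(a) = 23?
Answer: -2875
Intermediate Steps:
p(D) = D**3 (p(D) = D**2*D = D**3)
g(-41)*p(q(-5)) = 23*(-5)**3 = 23*(-125) = -2875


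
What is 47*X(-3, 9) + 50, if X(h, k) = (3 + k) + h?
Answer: 473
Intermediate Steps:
X(h, k) = 3 + h + k
47*X(-3, 9) + 50 = 47*(3 - 3 + 9) + 50 = 47*9 + 50 = 423 + 50 = 473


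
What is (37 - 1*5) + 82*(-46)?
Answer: -3740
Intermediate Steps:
(37 - 1*5) + 82*(-46) = (37 - 5) - 3772 = 32 - 3772 = -3740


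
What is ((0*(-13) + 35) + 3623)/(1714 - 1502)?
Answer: 1829/106 ≈ 17.255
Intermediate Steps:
((0*(-13) + 35) + 3623)/(1714 - 1502) = ((0 + 35) + 3623)/212 = (35 + 3623)*(1/212) = 3658*(1/212) = 1829/106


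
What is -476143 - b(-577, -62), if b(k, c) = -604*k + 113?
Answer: -824764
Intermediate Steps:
b(k, c) = 113 - 604*k
-476143 - b(-577, -62) = -476143 - (113 - 604*(-577)) = -476143 - (113 + 348508) = -476143 - 1*348621 = -476143 - 348621 = -824764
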